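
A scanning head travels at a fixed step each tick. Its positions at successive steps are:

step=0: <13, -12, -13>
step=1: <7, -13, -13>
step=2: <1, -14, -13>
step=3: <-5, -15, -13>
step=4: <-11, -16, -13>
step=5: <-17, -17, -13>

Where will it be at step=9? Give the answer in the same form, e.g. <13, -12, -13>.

<-41, -21, -13>

The position changes by <-6, -1, +0> every step.
step 6: <-17, -17, -13> + <-6, -1, +0> → <-23, -18, -13>
step 7: <-23, -18, -13> + <-6, -1, +0> → <-29, -19, -13>
step 8: <-29, -19, -13> + <-6, -1, +0> → <-35, -20, -13>
step 9: <-35, -20, -13> + <-6, -1, +0> → <-41, -21, -13>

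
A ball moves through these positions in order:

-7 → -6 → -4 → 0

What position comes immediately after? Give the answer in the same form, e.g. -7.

Step-to-step displacements: +1, +2, +4; each is 2× the previous.
step 4: 0 + 8 → 8

8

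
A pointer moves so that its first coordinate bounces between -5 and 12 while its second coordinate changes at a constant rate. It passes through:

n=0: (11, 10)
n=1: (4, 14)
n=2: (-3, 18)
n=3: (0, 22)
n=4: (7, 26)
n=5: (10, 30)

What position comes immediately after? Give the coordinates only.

The first coordinate reflects between -5 and 12, moving 7 per step.
  step 6: 10 → 3
The second coordinate changes by +4 each step: at step 6 it is 34.

(3, 34)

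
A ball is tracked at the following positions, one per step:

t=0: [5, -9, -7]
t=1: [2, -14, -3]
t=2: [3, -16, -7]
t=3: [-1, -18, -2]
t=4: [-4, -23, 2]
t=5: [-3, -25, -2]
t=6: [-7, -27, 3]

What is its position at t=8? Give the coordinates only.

[-9, -34, 3]

Step-to-step displacements: [-3, -5, +4], [+1, -2, -4], [-4, -2, +5], [-3, -5, +4], [+1, -2, -4], [-4, -2, +5] — a repeating cycle of length 3.
step 7: apply [-3, -5, +4] → [-10, -32, 7]
step 8: apply [+1, -2, -4] → [-9, -34, 3]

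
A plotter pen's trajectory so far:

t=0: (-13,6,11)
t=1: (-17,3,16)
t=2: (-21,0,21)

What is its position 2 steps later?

(-29,-6,31)

Each step adds (-4,-3,+5) to the position.
step 3: (-21,0,21) + (-4,-3,+5) → (-25,-3,26)
step 4: (-25,-3,26) + (-4,-3,+5) → (-29,-6,31)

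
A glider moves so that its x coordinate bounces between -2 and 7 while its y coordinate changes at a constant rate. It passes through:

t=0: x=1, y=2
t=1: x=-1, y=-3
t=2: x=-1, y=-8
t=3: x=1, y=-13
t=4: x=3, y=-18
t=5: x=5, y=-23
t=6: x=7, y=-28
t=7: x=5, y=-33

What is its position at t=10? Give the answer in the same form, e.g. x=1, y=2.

x=-1, y=-48

The x coordinate reflects between -2 and 7, moving 2 per step.
  step 8: 5 → 3
  step 9: 3 → 1
  step 10: 1 → -1
The y coordinate changes by -5 each step: at step 10 it is -48.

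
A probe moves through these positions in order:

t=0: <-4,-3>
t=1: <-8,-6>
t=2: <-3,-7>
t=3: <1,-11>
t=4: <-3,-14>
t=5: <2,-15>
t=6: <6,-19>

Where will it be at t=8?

The moves between consecutive positions are <-4,-3>, <+5,-1>, <+4,-4>, <-4,-3>, <+5,-1>, <+4,-4>; they repeat the 3-cycle [<-4,-3>, <+5,-1>, <+4,-4>].
step 7: apply <-4,-3> → <2,-22>
step 8: apply <+5,-1> → <7,-23>

<7,-23>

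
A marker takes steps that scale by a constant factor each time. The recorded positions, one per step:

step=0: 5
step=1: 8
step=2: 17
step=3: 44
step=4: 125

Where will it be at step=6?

Consecutive displacements +3, +9, +27, +81 scale by a factor of 3 each step.
step 5: 125 + 243 → 368
step 6: 368 + 729 → 1097

1097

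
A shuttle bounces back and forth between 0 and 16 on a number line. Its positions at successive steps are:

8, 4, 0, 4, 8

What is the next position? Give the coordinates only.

The value reflects between 0 and 16, moving 4 per step.
  step 5: 8 → 12

12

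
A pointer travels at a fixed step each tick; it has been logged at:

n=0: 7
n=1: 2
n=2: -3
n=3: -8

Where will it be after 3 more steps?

-23

Constant displacement of -5 per step.
step 4: -8 − 5 → -13
step 5: -13 − 5 → -18
step 6: -18 − 5 → -23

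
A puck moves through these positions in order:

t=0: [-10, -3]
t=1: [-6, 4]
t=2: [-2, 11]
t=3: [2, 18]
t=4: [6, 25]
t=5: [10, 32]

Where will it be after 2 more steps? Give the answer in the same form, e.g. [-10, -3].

The position changes by [+4, +7] every step.
step 6: [10, 32] + [+4, +7] → [14, 39]
step 7: [14, 39] + [+4, +7] → [18, 46]

[18, 46]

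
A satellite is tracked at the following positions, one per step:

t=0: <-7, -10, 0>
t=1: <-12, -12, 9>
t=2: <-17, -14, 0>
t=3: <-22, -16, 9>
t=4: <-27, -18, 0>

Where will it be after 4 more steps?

The first coordinate changes by -5 each step, so at step 8 it is -7 + 8·(-5) = -47.
The second coordinate changes by -2 each step, so at step 8 it is -10 + 8·(-2) = -26.
The third coordinate repeats the cycle [0, 9] with period 2; step 8 mod 2 = 0, giving 0.

<-47, -26, 0>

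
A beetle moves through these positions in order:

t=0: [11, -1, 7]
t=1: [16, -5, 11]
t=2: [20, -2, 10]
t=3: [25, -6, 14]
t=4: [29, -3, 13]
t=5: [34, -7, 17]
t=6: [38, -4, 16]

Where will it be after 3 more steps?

[52, -9, 23]

Step-to-step displacements: [+5, -4, +4], [+4, +3, -1], [+5, -4, +4], [+4, +3, -1], [+5, -4, +4], [+4, +3, -1] — a repeating cycle of length 2.
step 7: apply [+5, -4, +4] → [43, -8, 20]
step 8: apply [+4, +3, -1] → [47, -5, 19]
step 9: apply [+5, -4, +4] → [52, -9, 23]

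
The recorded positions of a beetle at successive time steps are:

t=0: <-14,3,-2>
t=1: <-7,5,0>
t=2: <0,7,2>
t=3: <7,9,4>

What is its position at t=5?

Constant displacement of <+7,+2,+2> per step.
step 4: <7,9,4> + <+7,+2,+2> → <14,11,6>
step 5: <14,11,6> + <+7,+2,+2> → <21,13,8>

<21,13,8>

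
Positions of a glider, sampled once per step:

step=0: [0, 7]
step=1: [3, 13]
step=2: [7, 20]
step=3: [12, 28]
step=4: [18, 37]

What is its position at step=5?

First differences are [+3, +6], [+4, +7], [+5, +8], [+6, +9]; their common second difference is [+1, +1] (constant acceleration).
step 5: [18, 37] + [+7, +10] → [25, 47]

[25, 47]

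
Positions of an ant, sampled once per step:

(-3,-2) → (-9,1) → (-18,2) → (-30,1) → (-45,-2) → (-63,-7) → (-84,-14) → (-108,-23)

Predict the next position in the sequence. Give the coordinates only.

(-135,-34)

Successive displacements: (-6,+3), (-9,+1), (-12,-1), (-15,-3), (-18,-5), (-21,-7), (-24,-9) — each changes by (-3,-2).
step 8: (-108,-23) + (-27,-11) → (-135,-34)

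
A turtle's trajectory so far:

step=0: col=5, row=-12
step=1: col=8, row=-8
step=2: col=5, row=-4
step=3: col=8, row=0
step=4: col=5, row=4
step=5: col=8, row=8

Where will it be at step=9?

The col coordinate repeats the cycle [5, 8] with period 2; step 9 mod 2 = 1, giving 8.
The row coordinate changes by +4 each step, so at step 9 it is -12 + 9·(4) = 24.

col=8, row=24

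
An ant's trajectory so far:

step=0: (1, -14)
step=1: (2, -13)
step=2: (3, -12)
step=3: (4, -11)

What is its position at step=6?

(7, -8)

Constant displacement of (+1, +1) per step.
step 4: (4, -11) + (+1, +1) → (5, -10)
step 5: (5, -10) + (+1, +1) → (6, -9)
step 6: (6, -9) + (+1, +1) → (7, -8)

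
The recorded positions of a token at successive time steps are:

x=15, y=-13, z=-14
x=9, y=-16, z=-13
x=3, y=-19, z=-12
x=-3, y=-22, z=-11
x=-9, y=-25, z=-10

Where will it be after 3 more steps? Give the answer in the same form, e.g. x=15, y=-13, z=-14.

The position changes by (-6, -3, +1) every step.
step 5: x=-9, y=-25, z=-10 + (-6, -3, +1) → x=-15, y=-28, z=-9
step 6: x=-15, y=-28, z=-9 + (-6, -3, +1) → x=-21, y=-31, z=-8
step 7: x=-21, y=-31, z=-8 + (-6, -3, +1) → x=-27, y=-34, z=-7

x=-27, y=-34, z=-7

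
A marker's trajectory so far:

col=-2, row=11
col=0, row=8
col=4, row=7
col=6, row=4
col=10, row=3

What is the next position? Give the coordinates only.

col=12, row=0

Differencing gives (+2, -3), (+4, -1), (+2, -3), (+4, -1). This is the pattern (+2, -3), (+4, -1) repeated.
step 5: apply (+2, -3) → col=12, row=0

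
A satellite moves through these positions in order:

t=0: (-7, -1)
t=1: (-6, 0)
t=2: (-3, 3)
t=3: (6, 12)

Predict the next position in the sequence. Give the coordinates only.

Consecutive displacements (+1, +1), (+3, +3), (+9, +9) scale by a factor of 3 each step.
step 4: (6, 12) + (+27, +27) → (33, 39)

(33, 39)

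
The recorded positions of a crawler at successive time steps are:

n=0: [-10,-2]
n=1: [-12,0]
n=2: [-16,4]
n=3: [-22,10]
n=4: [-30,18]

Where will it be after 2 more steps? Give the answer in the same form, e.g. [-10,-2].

Successive displacements: [-2,+2], [-4,+4], [-6,+6], [-8,+8] — each changes by [-2,+2].
step 5: [-30,18] + [-10,+10] → [-40,28]
step 6: [-40,28] + [-12,+12] → [-52,40]

[-52,40]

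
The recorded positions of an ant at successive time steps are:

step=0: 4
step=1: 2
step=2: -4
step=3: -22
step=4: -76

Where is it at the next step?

Step-to-step displacements: -2, -6, -18, -54; each is 3× the previous.
step 5: -76 − 162 → -238

-238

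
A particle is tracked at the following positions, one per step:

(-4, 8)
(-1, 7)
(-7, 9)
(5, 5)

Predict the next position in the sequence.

The jumps are (+3, -1), (-6, +2), (+12, -4) — a geometric progression with ratio -2.
step 4: (5, 5) + (-24, +8) → (-19, 13)

(-19, 13)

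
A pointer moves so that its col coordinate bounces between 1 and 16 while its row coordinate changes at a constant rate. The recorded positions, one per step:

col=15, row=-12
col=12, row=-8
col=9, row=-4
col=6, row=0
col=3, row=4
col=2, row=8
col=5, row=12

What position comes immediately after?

The col coordinate travels 3 per step and bounces off the walls at 1 and 16.
  step 7: 5 → 8
The row coordinate changes by +4 each step: at step 7 it is 16.

col=8, row=16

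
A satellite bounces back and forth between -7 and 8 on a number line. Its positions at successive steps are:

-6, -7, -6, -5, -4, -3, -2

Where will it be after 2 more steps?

0

The value reflects between -7 and 8, moving 1 per step.
  step 7: -2 → -1
  step 8: -1 → 0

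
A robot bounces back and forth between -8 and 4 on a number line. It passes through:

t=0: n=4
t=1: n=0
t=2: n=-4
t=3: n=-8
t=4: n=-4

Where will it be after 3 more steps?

The value reflects between -8 and 4, moving 4 per step.
  step 5: -4 → 0
  step 6: 0 → 4
  step 7: 4 → 0

n=0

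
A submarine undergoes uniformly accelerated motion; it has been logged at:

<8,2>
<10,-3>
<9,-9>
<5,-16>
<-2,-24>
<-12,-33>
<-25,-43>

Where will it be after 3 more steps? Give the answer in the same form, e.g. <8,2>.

Taking differences between consecutive positions: <+2,-5>, <-1,-6>, <-4,-7>, <-7,-8>, <-10,-9>, <-13,-10>. These grow by <-3,-1> each step.
step 7: <-25,-43> + <-16,-11> → <-41,-54>
step 8: <-41,-54> + <-19,-12> → <-60,-66>
step 9: <-60,-66> + <-22,-13> → <-82,-79>

<-82,-79>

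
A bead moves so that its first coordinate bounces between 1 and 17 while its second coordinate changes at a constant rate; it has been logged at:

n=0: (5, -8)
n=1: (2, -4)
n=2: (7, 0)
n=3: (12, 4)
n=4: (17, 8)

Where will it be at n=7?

(2, 20)

The first coordinate travels 5 per step and bounces off the walls at 1 and 17.
  step 5: 17 → 12
  step 6: 12 → 7
  step 7: 7 → 2
The second coordinate changes by +4 each step: at step 7 it is 20.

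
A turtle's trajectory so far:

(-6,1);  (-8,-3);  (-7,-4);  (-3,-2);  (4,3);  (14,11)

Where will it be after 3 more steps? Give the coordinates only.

Taking differences between consecutive positions: (-2,-4), (+1,-1), (+4,+2), (+7,+5), (+10,+8). These grow by (+3,+3) each step.
step 6: (14,11) + (+13,+11) → (27,22)
step 7: (27,22) + (+16,+14) → (43,36)
step 8: (43,36) + (+19,+17) → (62,53)

(62,53)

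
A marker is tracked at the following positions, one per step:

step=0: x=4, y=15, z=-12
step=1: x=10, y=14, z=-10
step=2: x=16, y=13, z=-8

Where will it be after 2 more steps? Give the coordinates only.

The position changes by (+6, -1, +2) every step.
step 3: x=16, y=13, z=-8 + (+6, -1, +2) → x=22, y=12, z=-6
step 4: x=22, y=12, z=-6 + (+6, -1, +2) → x=28, y=11, z=-4

x=28, y=11, z=-4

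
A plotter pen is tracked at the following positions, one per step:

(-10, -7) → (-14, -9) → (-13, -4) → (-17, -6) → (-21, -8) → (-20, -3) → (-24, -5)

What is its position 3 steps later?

(-31, -4)

Differencing gives (-4, -2), (+1, +5), (-4, -2), (-4, -2), (+1, +5), (-4, -2). This is the pattern (-4, -2), (+1, +5), (-4, -2) repeated.
step 7: apply (-4, -2) → (-28, -7)
step 8: apply (+1, +5) → (-27, -2)
step 9: apply (-4, -2) → (-31, -4)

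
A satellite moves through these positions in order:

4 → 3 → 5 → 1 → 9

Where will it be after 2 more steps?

The jumps are -1, +2, -4, +8 — a geometric progression with ratio -2.
step 5: 9 − 16 → -7
step 6: -7 + 32 → 25

25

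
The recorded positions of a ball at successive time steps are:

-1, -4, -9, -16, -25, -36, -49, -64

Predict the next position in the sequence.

First differences are -3, -5, -7, -9, -11, -13, -15; their common second difference is -2 (constant acceleration).
step 8: -64 − 17 → -81

-81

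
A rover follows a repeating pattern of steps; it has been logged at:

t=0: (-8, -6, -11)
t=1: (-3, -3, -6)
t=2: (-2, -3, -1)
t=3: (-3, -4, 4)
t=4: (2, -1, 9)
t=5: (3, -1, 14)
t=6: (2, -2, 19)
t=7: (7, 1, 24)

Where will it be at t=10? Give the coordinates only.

Step-to-step displacements: (+5, +3, +5), (+1, +0, +5), (-1, -1, +5), (+5, +3, +5), (+1, +0, +5), (-1, -1, +5), (+5, +3, +5) — a repeating cycle of length 3.
step 8: apply (+1, +0, +5) → (8, 1, 29)
step 9: apply (-1, -1, +5) → (7, 0, 34)
step 10: apply (+5, +3, +5) → (12, 3, 39)

(12, 3, 39)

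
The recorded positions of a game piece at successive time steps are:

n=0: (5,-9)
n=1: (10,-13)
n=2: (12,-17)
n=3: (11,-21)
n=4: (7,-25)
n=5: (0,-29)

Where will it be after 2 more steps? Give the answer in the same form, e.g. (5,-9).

(-23,-37)

Successive displacements: (+5,-4), (+2,-4), (-1,-4), (-4,-4), (-7,-4) — each changes by (-3,+0).
step 6: (0,-29) + (-10,-4) → (-10,-33)
step 7: (-10,-33) + (-13,-4) → (-23,-37)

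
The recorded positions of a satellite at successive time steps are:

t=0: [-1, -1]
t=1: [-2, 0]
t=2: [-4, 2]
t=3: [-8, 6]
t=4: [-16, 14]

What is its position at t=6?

[-64, 62]

Step-to-step displacements: [-1, +1], [-2, +2], [-4, +4], [-8, +8]; each is 2× the previous.
step 5: [-16, 14] + [-16, +16] → [-32, 30]
step 6: [-32, 30] + [-32, +32] → [-64, 62]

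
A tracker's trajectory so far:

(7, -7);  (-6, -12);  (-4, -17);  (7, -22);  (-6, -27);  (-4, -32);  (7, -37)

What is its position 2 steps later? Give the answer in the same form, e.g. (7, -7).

(-4, -47)

The first coordinate repeats the cycle [7, -6, -4] with period 3; step 8 mod 3 = 2, giving -4.
The second coordinate changes by -5 each step, so at step 8 it is -7 + 8·(-5) = -47.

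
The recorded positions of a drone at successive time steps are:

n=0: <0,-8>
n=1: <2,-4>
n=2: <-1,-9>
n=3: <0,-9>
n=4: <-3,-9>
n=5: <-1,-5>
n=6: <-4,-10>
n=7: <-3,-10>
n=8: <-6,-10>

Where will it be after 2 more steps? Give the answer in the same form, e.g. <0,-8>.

The moves between consecutive positions are <+2,+4>, <-3,-5>, <+1,+0>, <-3,+0>, <+2,+4>, <-3,-5>, <+1,+0>, <-3,+0>; they repeat the 4-cycle [<+2,+4>, <-3,-5>, <+1,+0>, <-3,+0>].
step 9: apply <+2,+4> → <-4,-6>
step 10: apply <-3,-5> → <-7,-11>

<-7,-11>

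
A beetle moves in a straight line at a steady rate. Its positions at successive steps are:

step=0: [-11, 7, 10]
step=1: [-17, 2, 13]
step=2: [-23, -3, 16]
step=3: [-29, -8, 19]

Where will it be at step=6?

[-47, -23, 28]

The position changes by [-6, -5, +3] every step.
step 4: [-29, -8, 19] + [-6, -5, +3] → [-35, -13, 22]
step 5: [-35, -13, 22] + [-6, -5, +3] → [-41, -18, 25]
step 6: [-41, -18, 25] + [-6, -5, +3] → [-47, -23, 28]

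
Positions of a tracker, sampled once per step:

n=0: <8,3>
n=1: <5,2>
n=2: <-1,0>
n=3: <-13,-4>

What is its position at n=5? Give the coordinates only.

Step-to-step displacements: <-3,-1>, <-6,-2>, <-12,-4>; each is 2× the previous.
step 4: <-13,-4> + <-24,-8> → <-37,-12>
step 5: <-37,-12> + <-48,-16> → <-85,-28>

<-85,-28>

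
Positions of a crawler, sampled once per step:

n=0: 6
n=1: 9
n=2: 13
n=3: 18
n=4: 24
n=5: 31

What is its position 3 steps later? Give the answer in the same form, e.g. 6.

58

Successive displacements: +3, +4, +5, +6, +7 — each changes by +1.
step 6: 31 + 8 → 39
step 7: 39 + 9 → 48
step 8: 48 + 10 → 58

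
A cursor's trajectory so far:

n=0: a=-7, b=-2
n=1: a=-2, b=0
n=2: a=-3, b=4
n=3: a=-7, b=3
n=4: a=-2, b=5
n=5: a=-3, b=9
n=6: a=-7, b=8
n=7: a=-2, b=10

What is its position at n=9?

Differencing gives (+5, +2), (-1, +4), (-4, -1), (+5, +2), (-1, +4), (-4, -1), (+5, +2). This is the pattern (+5, +2), (-1, +4), (-4, -1) repeated.
step 8: apply (-1, +4) → a=-3, b=14
step 9: apply (-4, -1) → a=-7, b=13

a=-7, b=13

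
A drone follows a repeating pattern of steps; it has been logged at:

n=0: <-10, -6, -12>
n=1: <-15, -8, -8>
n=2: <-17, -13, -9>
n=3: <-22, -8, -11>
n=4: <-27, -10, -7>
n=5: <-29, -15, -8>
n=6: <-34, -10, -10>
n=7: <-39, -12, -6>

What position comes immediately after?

Differencing gives <-5, -2, +4>, <-2, -5, -1>, <-5, +5, -2>, <-5, -2, +4>, <-2, -5, -1>, <-5, +5, -2>, <-5, -2, +4>. This is the pattern <-5, -2, +4>, <-2, -5, -1>, <-5, +5, -2> repeated.
step 8: apply <-2, -5, -1> → <-41, -17, -7>

<-41, -17, -7>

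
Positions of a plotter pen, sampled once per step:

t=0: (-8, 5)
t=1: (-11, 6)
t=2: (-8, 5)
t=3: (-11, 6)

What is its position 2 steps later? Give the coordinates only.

(-11, 6)

Step-to-step displacements: (-3, +1), (+3, -1), (-3, +1); each is -1× the previous.
step 4: (-11, 6) + (+3, -1) → (-8, 5)
step 5: (-8, 5) + (-3, +1) → (-11, 6)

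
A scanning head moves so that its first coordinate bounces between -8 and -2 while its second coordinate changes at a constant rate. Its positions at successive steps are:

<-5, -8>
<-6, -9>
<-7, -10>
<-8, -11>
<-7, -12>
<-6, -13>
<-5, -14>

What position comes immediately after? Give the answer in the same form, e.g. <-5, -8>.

The first coordinate reflects between -8 and -2, moving 1 per step.
  step 7: -5 → -4
The second coordinate changes by -1 each step: at step 7 it is -15.

<-4, -15>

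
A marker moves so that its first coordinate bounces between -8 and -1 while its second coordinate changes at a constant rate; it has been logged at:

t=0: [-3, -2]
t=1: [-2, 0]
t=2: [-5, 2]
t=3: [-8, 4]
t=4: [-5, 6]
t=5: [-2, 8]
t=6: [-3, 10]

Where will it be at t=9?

[-4, 16]

The first coordinate travels 3 per step and bounces off the walls at -8 and -1.
  step 7: -3 → -6
  step 8: -6 → -7
  step 9: -7 → -4
The second coordinate changes by +2 each step: at step 9 it is 16.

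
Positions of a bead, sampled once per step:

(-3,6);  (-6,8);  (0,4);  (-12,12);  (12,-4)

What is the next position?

Consecutive displacements (-3,+2), (+6,-4), (-12,+8), (+24,-16) scale by a factor of -2 each step.
step 5: (12,-4) + (-48,+32) → (-36,28)

(-36,28)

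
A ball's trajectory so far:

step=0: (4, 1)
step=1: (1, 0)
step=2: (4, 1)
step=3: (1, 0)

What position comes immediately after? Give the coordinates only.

(4, 1)

The jumps are (-3, -1), (+3, +1), (-3, -1) — a geometric progression with ratio -1.
step 4: (1, 0) + (+3, +1) → (4, 1)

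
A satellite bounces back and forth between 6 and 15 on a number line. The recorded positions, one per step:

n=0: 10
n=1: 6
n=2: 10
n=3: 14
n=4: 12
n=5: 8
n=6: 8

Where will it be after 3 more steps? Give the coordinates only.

The value travels 4 per step and bounces off the walls at 6 and 15.
  step 7: 8 → 12
  step 8: 12 → 14
  step 9: 14 → 10

10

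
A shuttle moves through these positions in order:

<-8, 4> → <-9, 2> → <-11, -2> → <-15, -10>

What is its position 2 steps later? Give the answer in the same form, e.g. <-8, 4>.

The jumps are <-1, -2>, <-2, -4>, <-4, -8> — a geometric progression with ratio 2.
step 4: <-15, -10> + <-8, -16> → <-23, -26>
step 5: <-23, -26> + <-16, -32> → <-39, -58>

<-39, -58>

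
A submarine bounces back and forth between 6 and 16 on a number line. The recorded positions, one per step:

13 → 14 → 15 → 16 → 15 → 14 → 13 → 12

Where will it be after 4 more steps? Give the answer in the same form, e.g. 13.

The value reflects between 6 and 16, moving 1 per step.
  step 8: 12 → 11
  step 9: 11 → 10
  step 10: 10 → 9
  step 11: 9 → 8

8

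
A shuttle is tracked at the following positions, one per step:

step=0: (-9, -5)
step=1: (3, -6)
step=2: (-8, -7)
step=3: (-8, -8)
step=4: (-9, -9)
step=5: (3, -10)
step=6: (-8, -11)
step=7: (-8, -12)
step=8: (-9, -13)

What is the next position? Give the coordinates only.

(3, -14)

First: cycles through -9, 3, -8, -8 every 4 steps. Step 9 lands at position 1 of the cycle → 3.
Second: linear, -1 per step → -14 at step 9.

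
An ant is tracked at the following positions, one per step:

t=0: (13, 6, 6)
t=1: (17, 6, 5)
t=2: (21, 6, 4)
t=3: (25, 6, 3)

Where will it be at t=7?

(41, 6, -1)

Each step adds (+4, +0, -1) to the position.
step 4: (25, 6, 3) + (+4, +0, -1) → (29, 6, 2)
step 5: (29, 6, 2) + (+4, +0, -1) → (33, 6, 1)
step 6: (33, 6, 1) + (+4, +0, -1) → (37, 6, 0)
step 7: (37, 6, 0) + (+4, +0, -1) → (41, 6, -1)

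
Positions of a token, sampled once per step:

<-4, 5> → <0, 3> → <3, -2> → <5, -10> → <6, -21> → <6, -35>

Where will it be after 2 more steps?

Successive displacements: <+4, -2>, <+3, -5>, <+2, -8>, <+1, -11>, <+0, -14> — each changes by <-1, -3>.
step 6: <6, -35> + <-1, -17> → <5, -52>
step 7: <5, -52> + <-2, -20> → <3, -72>

<3, -72>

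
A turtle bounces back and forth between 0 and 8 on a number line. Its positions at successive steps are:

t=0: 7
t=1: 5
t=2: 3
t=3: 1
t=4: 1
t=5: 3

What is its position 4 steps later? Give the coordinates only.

The value reflects between 0 and 8, moving 2 per step.
  step 6: 3 → 5
  step 7: 5 → 7
  step 8: 7 → 7
  step 9: 7 → 5

5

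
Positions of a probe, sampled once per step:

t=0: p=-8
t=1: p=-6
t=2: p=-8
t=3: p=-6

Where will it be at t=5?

Step-to-step displacements: +2, -2, +2; each is -1× the previous.
step 4: -6 − 2 → p=-8
step 5: -8 + 2 → p=-6

p=-6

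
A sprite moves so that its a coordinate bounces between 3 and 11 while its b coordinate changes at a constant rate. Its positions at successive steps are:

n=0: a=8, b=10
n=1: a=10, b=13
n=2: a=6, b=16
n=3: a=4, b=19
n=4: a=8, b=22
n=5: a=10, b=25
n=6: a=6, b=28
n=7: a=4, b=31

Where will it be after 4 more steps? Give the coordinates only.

The a coordinate reflects between 3 and 11, moving 4 per step.
  step 8: 4 → 8
  step 9: 8 → 10
  step 10: 10 → 6
  step 11: 6 → 4
The b coordinate changes by +3 each step: at step 11 it is 43.

a=4, b=43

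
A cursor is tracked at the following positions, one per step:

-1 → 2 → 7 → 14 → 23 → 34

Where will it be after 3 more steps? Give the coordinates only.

79

First differences are +3, +5, +7, +9, +11; their common second difference is +2 (constant acceleration).
step 6: 34 + 13 → 47
step 7: 47 + 15 → 62
step 8: 62 + 17 → 79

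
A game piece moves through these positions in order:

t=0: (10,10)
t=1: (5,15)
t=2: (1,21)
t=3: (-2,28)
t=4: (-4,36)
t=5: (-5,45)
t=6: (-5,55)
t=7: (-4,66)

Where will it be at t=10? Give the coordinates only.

Successive displacements: (-5,+5), (-4,+6), (-3,+7), (-2,+8), (-1,+9), (+0,+10), (+1,+11) — each changes by (+1,+1).
step 8: (-4,66) + (+2,+12) → (-2,78)
step 9: (-2,78) + (+3,+13) → (1,91)
step 10: (1,91) + (+4,+14) → (5,105)

(5,105)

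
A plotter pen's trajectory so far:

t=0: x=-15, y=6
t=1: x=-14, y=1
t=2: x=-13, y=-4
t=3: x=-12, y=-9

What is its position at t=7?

x=-8, y=-29

Each step adds (+1,-5) to the position.
step 4: x=-12, y=-9 + (+1,-5) → x=-11, y=-14
step 5: x=-11, y=-14 + (+1,-5) → x=-10, y=-19
step 6: x=-10, y=-19 + (+1,-5) → x=-9, y=-24
step 7: x=-9, y=-24 + (+1,-5) → x=-8, y=-29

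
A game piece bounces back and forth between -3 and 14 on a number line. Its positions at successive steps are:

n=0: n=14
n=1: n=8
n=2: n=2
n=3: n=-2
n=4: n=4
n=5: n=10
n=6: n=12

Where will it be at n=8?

n=0

The value reflects between -3 and 14, moving 6 per step.
  step 7: 12 → 6
  step 8: 6 → 0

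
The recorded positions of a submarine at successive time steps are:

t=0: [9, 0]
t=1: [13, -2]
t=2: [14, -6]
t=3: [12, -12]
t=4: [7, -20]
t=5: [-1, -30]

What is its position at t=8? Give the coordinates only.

First differences are [+4, -2], [+1, -4], [-2, -6], [-5, -8], [-8, -10]; their common second difference is [-3, -2] (constant acceleration).
step 6: [-1, -30] + [-11, -12] → [-12, -42]
step 7: [-12, -42] + [-14, -14] → [-26, -56]
step 8: [-26, -56] + [-17, -16] → [-43, -72]

[-43, -72]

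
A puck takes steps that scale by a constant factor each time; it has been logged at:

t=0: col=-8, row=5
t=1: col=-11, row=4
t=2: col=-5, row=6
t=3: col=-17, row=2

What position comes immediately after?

Step-to-step displacements: (-3,-1), (+6,+2), (-12,-4); each is -2× the previous.
step 4: col=-17, row=2 + (+24,+8) → col=7, row=10

col=7, row=10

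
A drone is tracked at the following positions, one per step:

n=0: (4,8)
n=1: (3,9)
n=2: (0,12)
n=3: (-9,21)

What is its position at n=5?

Step-to-step displacements: (-1,+1), (-3,+3), (-9,+9); each is 3× the previous.
step 4: (-9,21) + (-27,+27) → (-36,48)
step 5: (-36,48) + (-81,+81) → (-117,129)

(-117,129)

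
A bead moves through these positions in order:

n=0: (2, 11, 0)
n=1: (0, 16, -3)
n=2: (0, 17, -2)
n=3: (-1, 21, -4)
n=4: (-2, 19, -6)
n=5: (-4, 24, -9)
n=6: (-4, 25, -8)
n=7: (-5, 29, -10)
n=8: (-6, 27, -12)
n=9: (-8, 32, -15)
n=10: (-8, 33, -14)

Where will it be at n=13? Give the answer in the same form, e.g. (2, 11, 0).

(-12, 40, -21)

The moves between consecutive positions are (-2, +5, -3), (+0, +1, +1), (-1, +4, -2), (-1, -2, -2), (-2, +5, -3), (+0, +1, +1), (-1, +4, -2), (-1, -2, -2), (-2, +5, -3), (+0, +1, +1); they repeat the 4-cycle [(-2, +5, -3), (+0, +1, +1), (-1, +4, -2), (-1, -2, -2)].
step 11: apply (-1, +4, -2) → (-9, 37, -16)
step 12: apply (-1, -2, -2) → (-10, 35, -18)
step 13: apply (-2, +5, -3) → (-12, 40, -21)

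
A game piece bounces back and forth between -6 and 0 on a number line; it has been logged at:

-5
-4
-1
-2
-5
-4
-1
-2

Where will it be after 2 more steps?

The value travels 3 per step and bounces off the walls at -6 and 0.
  step 8: -2 → -5
  step 9: -5 → -4

-4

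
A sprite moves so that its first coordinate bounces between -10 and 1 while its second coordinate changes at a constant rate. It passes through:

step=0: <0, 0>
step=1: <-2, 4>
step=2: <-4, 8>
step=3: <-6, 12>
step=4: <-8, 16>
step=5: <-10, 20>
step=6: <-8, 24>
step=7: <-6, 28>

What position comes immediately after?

<-4, 32>

The first coordinate travels 2 per step and bounces off the walls at -10 and 1.
  step 8: -6 → -4
The second coordinate changes by +4 each step: at step 8 it is 32.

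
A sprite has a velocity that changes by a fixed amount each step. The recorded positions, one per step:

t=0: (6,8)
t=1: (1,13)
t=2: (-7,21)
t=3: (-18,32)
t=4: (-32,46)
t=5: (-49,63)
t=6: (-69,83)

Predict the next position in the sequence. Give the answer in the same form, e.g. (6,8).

(-92,106)

First differences are (-5,+5), (-8,+8), (-11,+11), (-14,+14), (-17,+17), (-20,+20); their common second difference is (-3,+3) (constant acceleration).
step 7: (-69,83) + (-23,+23) → (-92,106)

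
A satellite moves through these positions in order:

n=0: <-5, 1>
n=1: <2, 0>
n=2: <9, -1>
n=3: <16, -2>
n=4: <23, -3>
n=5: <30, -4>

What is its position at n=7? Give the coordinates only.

Each step adds <+7, -1> to the position.
step 6: <30, -4> + <+7, -1> → <37, -5>
step 7: <37, -5> + <+7, -1> → <44, -6>

<44, -6>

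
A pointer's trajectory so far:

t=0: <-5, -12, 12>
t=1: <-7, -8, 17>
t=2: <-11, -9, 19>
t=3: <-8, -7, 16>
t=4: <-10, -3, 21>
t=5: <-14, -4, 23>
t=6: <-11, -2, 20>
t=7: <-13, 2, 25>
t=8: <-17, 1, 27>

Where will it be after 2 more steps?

Step-to-step displacements: <-2, +4, +5>, <-4, -1, +2>, <+3, +2, -3>, <-2, +4, +5>, <-4, -1, +2>, <+3, +2, -3>, <-2, +4, +5>, <-4, -1, +2> — a repeating cycle of length 3.
step 9: apply <+3, +2, -3> → <-14, 3, 24>
step 10: apply <-2, +4, +5> → <-16, 7, 29>

<-16, 7, 29>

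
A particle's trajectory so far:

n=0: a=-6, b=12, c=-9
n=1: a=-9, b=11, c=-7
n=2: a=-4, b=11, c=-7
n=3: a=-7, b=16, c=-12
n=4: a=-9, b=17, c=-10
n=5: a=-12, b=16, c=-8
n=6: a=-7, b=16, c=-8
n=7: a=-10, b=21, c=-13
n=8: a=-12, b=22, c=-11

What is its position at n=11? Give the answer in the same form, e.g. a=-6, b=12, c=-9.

a=-13, b=26, c=-14

Differencing gives (-3, -1, +2), (+5, +0, +0), (-3, +5, -5), (-2, +1, +2), (-3, -1, +2), (+5, +0, +0), (-3, +5, -5), (-2, +1, +2). This is the pattern (-3, -1, +2), (+5, +0, +0), (-3, +5, -5), (-2, +1, +2) repeated.
step 9: apply (-3, -1, +2) → a=-15, b=21, c=-9
step 10: apply (+5, +0, +0) → a=-10, b=21, c=-9
step 11: apply (-3, +5, -5) → a=-13, b=26, c=-14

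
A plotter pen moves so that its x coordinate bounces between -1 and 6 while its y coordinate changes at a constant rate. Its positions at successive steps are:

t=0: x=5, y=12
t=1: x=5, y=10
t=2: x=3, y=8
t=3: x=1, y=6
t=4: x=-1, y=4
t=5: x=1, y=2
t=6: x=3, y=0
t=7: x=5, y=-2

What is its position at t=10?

The x coordinate reflects between -1 and 6, moving 2 per step.
  step 8: 5 → 5
  step 9: 5 → 3
  step 10: 3 → 1
The y coordinate changes by -2 each step: at step 10 it is -8.

x=1, y=-8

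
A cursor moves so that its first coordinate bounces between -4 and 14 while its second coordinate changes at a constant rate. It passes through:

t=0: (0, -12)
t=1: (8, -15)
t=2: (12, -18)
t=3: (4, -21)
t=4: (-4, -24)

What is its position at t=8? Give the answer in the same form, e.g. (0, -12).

The first coordinate travels 8 per step and bounces off the walls at -4 and 14.
  step 5: -4 → 4
  step 6: 4 → 12
  step 7: 12 → 8
  step 8: 8 → 0
The second coordinate changes by -3 each step: at step 8 it is -36.

(0, -36)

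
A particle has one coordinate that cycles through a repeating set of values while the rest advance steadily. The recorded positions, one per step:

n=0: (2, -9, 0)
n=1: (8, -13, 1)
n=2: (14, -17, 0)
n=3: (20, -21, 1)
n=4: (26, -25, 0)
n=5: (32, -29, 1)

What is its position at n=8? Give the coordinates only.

(50, -41, 0)

First: linear, +6 per step → 50 at step 8.
Second: linear, -4 per step → -41 at step 8.
Third: cycles through 0, 1 every 2 steps. Step 8 lands at position 0 of the cycle → 0.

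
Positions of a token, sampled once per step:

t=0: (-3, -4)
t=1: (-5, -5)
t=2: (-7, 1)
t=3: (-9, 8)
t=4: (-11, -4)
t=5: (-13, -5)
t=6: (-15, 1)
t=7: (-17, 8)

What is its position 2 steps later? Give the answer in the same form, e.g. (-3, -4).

(-21, -5)

The first coordinate changes by -2 each step, so at step 9 it is -3 + 9·(-2) = -21.
The second coordinate repeats the cycle [-4, -5, 1, 8] with period 4; step 9 mod 4 = 1, giving -5.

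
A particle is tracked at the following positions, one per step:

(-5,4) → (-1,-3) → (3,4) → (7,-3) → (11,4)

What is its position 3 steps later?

First: linear, +4 per step → 23 at step 7.
Second: cycles through 4, -3 every 2 steps. Step 7 lands at position 1 of the cycle → -3.

(23,-3)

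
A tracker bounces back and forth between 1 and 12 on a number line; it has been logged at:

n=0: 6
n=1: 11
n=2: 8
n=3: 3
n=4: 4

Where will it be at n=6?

The value travels 5 per step and bounces off the walls at 1 and 12.
  step 5: 4 → 9
  step 6: 9 → 10

10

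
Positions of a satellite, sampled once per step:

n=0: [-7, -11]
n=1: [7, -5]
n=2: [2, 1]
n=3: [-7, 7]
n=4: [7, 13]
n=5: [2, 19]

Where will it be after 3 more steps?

[2, 37]

The first coordinate repeats the cycle [-7, 7, 2] with period 3; step 8 mod 3 = 2, giving 2.
The second coordinate changes by +6 each step, so at step 8 it is -11 + 8·(6) = 37.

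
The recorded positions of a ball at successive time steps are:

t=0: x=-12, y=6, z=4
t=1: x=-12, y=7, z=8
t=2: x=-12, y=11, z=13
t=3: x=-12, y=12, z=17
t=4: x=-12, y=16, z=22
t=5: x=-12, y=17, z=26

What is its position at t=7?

Step-to-step displacements: (+0, +1, +4), (+0, +4, +5), (+0, +1, +4), (+0, +4, +5), (+0, +1, +4) — a repeating cycle of length 2.
step 6: apply (+0, +4, +5) → x=-12, y=21, z=31
step 7: apply (+0, +1, +4) → x=-12, y=22, z=35

x=-12, y=22, z=35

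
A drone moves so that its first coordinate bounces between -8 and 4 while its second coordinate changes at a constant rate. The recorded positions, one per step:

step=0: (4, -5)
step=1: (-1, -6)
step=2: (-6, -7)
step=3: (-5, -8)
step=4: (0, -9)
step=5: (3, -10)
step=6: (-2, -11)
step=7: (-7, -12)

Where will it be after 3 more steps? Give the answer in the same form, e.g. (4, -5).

(2, -15)

The first coordinate reflects between -8 and 4, moving 5 per step.
  step 8: -7 → -4
  step 9: -4 → 1
  step 10: 1 → 2
The second coordinate changes by -1 each step: at step 10 it is -15.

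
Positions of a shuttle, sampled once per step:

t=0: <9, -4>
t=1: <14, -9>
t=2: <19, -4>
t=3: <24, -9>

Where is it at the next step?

<29, -4>

The first coordinate changes by +5 each step, so at step 4 it is 9 + 4·(5) = 29.
The second coordinate repeats the cycle [-4, -9] with period 2; step 4 mod 2 = 0, giving -4.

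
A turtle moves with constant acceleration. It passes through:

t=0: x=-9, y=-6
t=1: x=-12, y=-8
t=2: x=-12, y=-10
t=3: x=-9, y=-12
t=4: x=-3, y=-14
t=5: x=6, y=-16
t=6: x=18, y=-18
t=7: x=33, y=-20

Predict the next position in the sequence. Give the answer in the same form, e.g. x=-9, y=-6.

x=51, y=-22

Taking differences between consecutive positions: (-3, -2), (+0, -2), (+3, -2), (+6, -2), (+9, -2), (+12, -2), (+15, -2). These grow by (+3, +0) each step.
step 8: x=33, y=-20 + (+18, -2) → x=51, y=-22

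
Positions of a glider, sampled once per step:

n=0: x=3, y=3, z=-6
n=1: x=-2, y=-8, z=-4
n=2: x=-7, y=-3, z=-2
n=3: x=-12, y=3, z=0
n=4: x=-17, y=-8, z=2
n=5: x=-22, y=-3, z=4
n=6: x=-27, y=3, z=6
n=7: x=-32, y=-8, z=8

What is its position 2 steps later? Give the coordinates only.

The x coordinate changes by -5 each step, so at step 9 it is 3 + 9·(-5) = -42.
The y coordinate repeats the cycle [3, -8, -3] with period 3; step 9 mod 3 = 0, giving 3.
The z coordinate changes by +2 each step, so at step 9 it is -6 + 9·(2) = 12.

x=-42, y=3, z=12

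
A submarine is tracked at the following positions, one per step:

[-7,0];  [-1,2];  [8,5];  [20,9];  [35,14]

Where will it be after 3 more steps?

Successive displacements: [+6,+2], [+9,+3], [+12,+4], [+15,+5] — each changes by [+3,+1].
step 5: [35,14] + [+18,+6] → [53,20]
step 6: [53,20] + [+21,+7] → [74,27]
step 7: [74,27] + [+24,+8] → [98,35]

[98,35]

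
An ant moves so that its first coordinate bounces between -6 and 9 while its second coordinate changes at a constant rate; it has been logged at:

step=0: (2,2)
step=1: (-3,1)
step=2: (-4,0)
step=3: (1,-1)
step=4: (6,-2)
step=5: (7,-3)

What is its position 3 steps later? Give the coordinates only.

The first coordinate reflects between -6 and 9, moving 5 per step.
  step 6: 7 → 2
  step 7: 2 → -3
  step 8: -3 → -4
The second coordinate changes by -1 each step: at step 8 it is -6.

(-4,-6)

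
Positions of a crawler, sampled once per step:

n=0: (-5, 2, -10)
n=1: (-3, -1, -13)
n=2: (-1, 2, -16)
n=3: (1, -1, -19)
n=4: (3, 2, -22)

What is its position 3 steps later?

The first coordinate changes by +2 each step, so at step 7 it is -5 + 7·(2) = 9.
The second coordinate repeats the cycle [2, -1] with period 2; step 7 mod 2 = 1, giving -1.
The third coordinate changes by -3 each step, so at step 7 it is -10 + 7·(-3) = -31.

(9, -1, -31)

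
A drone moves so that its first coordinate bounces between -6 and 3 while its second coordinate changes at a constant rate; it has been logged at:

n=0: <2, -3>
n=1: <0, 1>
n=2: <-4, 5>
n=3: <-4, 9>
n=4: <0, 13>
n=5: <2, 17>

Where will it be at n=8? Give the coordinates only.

The first coordinate reflects between -6 and 3, moving 4 per step.
  step 6: 2 → -2
  step 7: -2 → -6
  step 8: -6 → -2
The second coordinate changes by +4 each step: at step 8 it is 29.

<-2, 29>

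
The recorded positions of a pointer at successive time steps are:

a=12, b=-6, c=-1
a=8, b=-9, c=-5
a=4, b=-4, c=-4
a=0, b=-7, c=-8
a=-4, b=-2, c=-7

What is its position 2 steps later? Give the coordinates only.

The moves between consecutive positions are (-4,-3,-4), (-4,+5,+1), (-4,-3,-4), (-4,+5,+1); they repeat the 2-cycle [(-4,-3,-4), (-4,+5,+1)].
step 5: apply (-4,-3,-4) → a=-8, b=-5, c=-11
step 6: apply (-4,+5,+1) → a=-12, b=0, c=-10

a=-12, b=0, c=-10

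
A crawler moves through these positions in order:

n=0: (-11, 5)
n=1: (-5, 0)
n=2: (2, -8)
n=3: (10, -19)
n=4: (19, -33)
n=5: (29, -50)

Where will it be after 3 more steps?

(65, -119)

First differences are (+6, -5), (+7, -8), (+8, -11), (+9, -14), (+10, -17); their common second difference is (+1, -3) (constant acceleration).
step 6: (29, -50) + (+11, -20) → (40, -70)
step 7: (40, -70) + (+12, -23) → (52, -93)
step 8: (52, -93) + (+13, -26) → (65, -119)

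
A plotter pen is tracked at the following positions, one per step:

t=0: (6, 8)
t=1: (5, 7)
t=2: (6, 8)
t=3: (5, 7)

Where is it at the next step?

(6, 8)

Consecutive displacements (-1, -1), (+1, +1), (-1, -1) scale by a factor of -1 each step.
step 4: (5, 7) + (+1, +1) → (6, 8)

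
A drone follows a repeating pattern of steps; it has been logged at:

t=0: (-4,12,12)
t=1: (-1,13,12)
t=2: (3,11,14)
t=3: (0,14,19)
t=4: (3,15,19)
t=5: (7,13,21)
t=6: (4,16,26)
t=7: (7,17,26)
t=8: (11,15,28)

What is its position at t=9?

(8,18,33)

Step-to-step displacements: (+3,+1,+0), (+4,-2,+2), (-3,+3,+5), (+3,+1,+0), (+4,-2,+2), (-3,+3,+5), (+3,+1,+0), (+4,-2,+2) — a repeating cycle of length 3.
step 9: apply (-3,+3,+5) → (8,18,33)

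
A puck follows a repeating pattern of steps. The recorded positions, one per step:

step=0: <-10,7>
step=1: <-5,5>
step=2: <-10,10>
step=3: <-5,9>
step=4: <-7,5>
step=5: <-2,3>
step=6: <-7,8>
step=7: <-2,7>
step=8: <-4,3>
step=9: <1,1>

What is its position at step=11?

<1,5>

Step-to-step displacements: <+5,-2>, <-5,+5>, <+5,-1>, <-2,-4>, <+5,-2>, <-5,+5>, <+5,-1>, <-2,-4>, <+5,-2> — a repeating cycle of length 4.
step 10: apply <-5,+5> → <-4,6>
step 11: apply <+5,-1> → <1,5>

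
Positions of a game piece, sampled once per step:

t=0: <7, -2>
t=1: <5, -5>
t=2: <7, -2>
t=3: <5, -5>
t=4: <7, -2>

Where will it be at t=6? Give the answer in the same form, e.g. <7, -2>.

<7, -2>

Consecutive displacements <-2, -3>, <+2, +3>, <-2, -3>, <+2, +3> scale by a factor of -1 each step.
step 5: <7, -2> + <-2, -3> → <5, -5>
step 6: <5, -5> + <+2, +3> → <7, -2>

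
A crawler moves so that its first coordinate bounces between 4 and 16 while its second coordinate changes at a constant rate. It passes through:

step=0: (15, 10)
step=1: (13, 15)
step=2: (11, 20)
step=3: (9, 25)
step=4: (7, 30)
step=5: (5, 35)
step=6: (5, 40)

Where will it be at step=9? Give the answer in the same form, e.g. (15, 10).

The first coordinate reflects between 4 and 16, moving 2 per step.
  step 7: 5 → 7
  step 8: 7 → 9
  step 9: 9 → 11
The second coordinate changes by +5 each step: at step 9 it is 55.

(11, 55)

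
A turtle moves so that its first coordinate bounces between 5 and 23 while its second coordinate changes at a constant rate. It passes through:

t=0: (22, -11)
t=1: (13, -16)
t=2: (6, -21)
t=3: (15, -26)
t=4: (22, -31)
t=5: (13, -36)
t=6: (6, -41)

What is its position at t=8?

The first coordinate reflects between 5 and 23, moving 9 per step.
  step 7: 6 → 15
  step 8: 15 → 22
The second coordinate changes by -5 each step: at step 8 it is -51.

(22, -51)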